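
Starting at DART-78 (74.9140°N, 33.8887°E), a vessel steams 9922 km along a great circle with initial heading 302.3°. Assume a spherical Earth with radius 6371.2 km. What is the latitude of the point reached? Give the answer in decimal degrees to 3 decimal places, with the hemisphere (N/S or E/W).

8.747°N

δ = d/R = 9922/6371.2 = 1.557320 rad
φ₂ = arcsin(sin φ₁ cos δ + cos φ₁ sin δ cos θ)
   = arcsin(0.96554·0.01348 + 0.26027·0.99991·0.53435) = 8.74711°
λ₂ = λ₁ + atan2(sin θ sin δ cos φ₁, cos δ − sin φ₁ sin φ₂) = -87.33709°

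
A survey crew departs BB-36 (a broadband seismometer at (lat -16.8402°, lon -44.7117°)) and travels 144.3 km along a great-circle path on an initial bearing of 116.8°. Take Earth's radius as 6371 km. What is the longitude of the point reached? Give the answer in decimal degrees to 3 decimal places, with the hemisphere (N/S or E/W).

43.498°W

δ = d/R = 144.3/6371 = 0.022650 rad
φ₂ = arcsin(sin φ₁ cos δ + cos φ₁ sin δ cos θ)
   = arcsin(-0.28970·0.99974 + 0.95712·0.02265·-0.45088) = -17.42172°
λ₂ = λ₁ + atan2(sin θ sin δ cos φ₁, cos δ − sin φ₁ sin φ₂) = -43.49769°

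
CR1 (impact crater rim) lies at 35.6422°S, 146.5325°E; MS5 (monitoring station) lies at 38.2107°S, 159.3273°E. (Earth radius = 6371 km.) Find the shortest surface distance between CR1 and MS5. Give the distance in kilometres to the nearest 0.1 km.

Δφ = -2.5685°,  Δλ = 12.7948°
a = sin²(Δφ/2) + cos φ₁ cos φ₂ sin²(Δλ/2) = 0.008430
c = 2·arcsin(√a) = 0.183890 rad = 10.5361°
d = R·c = 6371 × 0.183890 = 1171.6 km

1171.6 km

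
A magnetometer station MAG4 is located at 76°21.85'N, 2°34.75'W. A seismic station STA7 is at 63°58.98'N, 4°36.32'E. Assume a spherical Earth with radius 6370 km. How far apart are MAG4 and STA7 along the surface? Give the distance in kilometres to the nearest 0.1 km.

1400.4 km

MAG4: φ = +76.36417°, λ = -2.57917°
STA7: φ = +63.98300°, λ = +4.60533°
Δφ = -12.3812°,  Δλ = 7.1845°
a = sin²(Δφ/2) + cos φ₁ cos φ₂ sin²(Δλ/2) = 0.012035
c = 2·arcsin(√a) = 0.219847 rad = 12.5963°
d = R·c = 6370 × 0.219847 = 1400.4 km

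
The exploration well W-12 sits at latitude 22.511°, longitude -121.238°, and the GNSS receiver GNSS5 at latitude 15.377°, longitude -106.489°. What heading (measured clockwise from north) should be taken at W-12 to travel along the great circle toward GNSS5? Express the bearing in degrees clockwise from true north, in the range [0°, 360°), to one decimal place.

114.5°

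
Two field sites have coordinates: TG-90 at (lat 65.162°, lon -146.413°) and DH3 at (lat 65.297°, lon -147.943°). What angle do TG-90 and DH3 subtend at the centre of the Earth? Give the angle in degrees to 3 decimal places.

0.655°

Δφ = 0.1350°,  Δλ = -1.5300°
a = sin²(Δφ/2) + cos φ₁ cos φ₂ sin²(Δλ/2) = 0.000033
c = 2·arcsin(√a) = 0.011433 rad = 0.6551°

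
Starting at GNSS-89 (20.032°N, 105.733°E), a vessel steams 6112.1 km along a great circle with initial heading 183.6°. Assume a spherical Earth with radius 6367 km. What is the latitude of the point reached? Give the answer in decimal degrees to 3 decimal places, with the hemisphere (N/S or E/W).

δ = d/R = 6112.1/6367 = 0.959965 rad
φ₂ = arcsin(sin φ₁ cos δ + cos φ₁ sin δ cos θ)
   = arcsin(0.34254·0.57355 + 0.93950·0.81917·-0.99803) = -34.86385°
λ₂ = λ₁ + atan2(sin θ sin δ cos φ₁, cos δ − sin φ₁ sin φ₂) = 102.13889°

34.864°S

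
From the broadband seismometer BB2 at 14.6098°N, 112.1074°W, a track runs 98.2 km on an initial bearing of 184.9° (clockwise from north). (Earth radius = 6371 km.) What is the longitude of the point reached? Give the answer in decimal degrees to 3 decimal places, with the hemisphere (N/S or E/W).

δ = d/R = 98.2/6371 = 0.015414 rad
φ₂ = arcsin(sin φ₁ cos δ + cos φ₁ sin δ cos θ)
   = arcsin(0.25223·0.99988 + 0.96767·0.01541·-0.99635) = 13.72988°
λ₂ = λ₁ + atan2(sin θ sin δ cos φ₁, cos δ − sin φ₁ sin φ₂) = -112.18505°

112.185°W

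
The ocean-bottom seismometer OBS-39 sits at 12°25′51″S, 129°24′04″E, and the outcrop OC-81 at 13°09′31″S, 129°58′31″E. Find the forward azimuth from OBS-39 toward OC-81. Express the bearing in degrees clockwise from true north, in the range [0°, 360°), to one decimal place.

142.5°

OBS-39: φ = -12.43083°, λ = +129.40111°
OC-81: φ = -13.15861°, λ = +129.97528°
Δλ = 0.5742°
y = sin Δλ · cos φ₂ = 0.009758
x = cos φ₁ sin φ₂ − sin φ₁ cos φ₂ cos Δλ = -0.012712
θ = atan2(y, x) = 142.4906° → 142.4906° (mod 360°)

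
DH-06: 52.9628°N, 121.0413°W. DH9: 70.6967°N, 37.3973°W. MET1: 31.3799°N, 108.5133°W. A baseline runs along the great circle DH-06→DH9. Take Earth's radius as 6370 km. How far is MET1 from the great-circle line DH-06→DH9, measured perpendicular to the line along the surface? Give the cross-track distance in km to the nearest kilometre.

δ₁₃ = central angle DH-06→MET1 = 0.408689 rad  (haversine)
θ₁₃ = bearing DH-06→MET1 = 152.225°,  θ₁₂ = bearing DH-06→DH9 = 31.351°
dₓₜ = R·arcsin(sin δ₁₃ · sin(θ₁₃ − θ₁₂)) = 6370·arcsin(0.39741·sin(120.874°)) = 2217.266 km
|dₓₜ| = 2217.266 km

2217 km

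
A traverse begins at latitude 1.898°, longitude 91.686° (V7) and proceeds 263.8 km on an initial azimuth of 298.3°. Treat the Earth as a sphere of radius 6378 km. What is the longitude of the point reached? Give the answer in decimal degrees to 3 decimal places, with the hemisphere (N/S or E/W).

89.597°E

δ = d/R = 263.8/6378 = 0.041361 rad
φ₂ = arcsin(sin φ₁ cos δ + cos φ₁ sin δ cos θ)
   = arcsin(0.03312·0.99914 + 0.99945·0.04135·0.47409) = 3.01999°
λ₂ = λ₁ + atan2(sin θ sin δ cos φ₁, cos δ − sin φ₁ sin φ₂) = 89.59667°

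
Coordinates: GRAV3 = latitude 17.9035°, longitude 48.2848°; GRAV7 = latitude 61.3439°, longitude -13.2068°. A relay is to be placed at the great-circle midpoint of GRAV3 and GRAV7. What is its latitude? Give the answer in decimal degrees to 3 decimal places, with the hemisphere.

Bx = cos φ₂ cos Δλ = 0.228884,  By = cos φ₂ sin Δλ = -0.421404
φₘ = atan2(sin φ₁ + sin φ₂, √((cos φ₁ + Bx)² + By²)) = 43.39099°
λₘ = λ₁ + atan2(By, cos φ₁ + Bx) = 28.63908°

43.391°N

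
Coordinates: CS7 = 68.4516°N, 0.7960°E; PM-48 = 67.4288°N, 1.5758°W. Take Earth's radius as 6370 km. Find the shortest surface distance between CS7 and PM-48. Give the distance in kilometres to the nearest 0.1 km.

Δφ = -1.0228°,  Δλ = -2.3718°
a = sin²(Δφ/2) + cos φ₁ cos φ₂ sin²(Δλ/2) = 0.000140
c = 2·arcsin(√a) = 0.023669 rad = 1.3561°
d = R·c = 6370 × 0.023669 = 150.8 km

150.8 km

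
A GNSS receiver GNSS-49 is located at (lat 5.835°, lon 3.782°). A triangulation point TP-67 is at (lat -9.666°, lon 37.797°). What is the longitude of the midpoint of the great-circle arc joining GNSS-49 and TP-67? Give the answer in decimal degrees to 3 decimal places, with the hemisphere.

Bx = cos φ₂ cos Δλ = 0.817124,  By = cos φ₂ sin Δλ = 0.551468
φₘ = atan2(sin φ₁ + sin φ₂, √((cos φ₁ + Bx)² + By²)) = -2.00303°
λₘ = λ₁ + atan2(By, cos φ₁ + Bx) = 20.70973°

20.710°E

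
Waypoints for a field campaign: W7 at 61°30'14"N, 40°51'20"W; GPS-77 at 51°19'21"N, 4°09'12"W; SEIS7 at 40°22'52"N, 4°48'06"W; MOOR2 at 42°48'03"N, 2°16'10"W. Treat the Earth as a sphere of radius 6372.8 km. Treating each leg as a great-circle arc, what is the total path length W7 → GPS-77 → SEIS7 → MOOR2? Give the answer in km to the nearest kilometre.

4041 km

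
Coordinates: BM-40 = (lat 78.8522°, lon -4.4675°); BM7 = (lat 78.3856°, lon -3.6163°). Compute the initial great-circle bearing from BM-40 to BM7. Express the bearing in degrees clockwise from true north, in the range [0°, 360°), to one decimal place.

Δλ = 0.8512°
y = sin Δλ · cos φ₂ = 0.002991
x = cos φ₁ sin φ₂ − sin φ₁ cos φ₂ cos Δλ = -0.008122
θ = atan2(y, x) = 159.7841° → 159.7841° (mod 360°)

159.8°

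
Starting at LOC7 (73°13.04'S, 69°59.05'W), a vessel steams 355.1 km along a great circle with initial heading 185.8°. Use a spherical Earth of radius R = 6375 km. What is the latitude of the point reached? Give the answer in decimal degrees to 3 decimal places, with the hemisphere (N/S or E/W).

76.389°S

LOC7: φ = -73.21733°, λ = -69.98417°
δ = d/R = 355.1/6375 = 0.055702 rad
φ₂ = arcsin(sin φ₁ cos δ + cos φ₁ sin δ cos θ)
   = arcsin(-0.95741·0.99845 + 0.28874·0.05567·-0.99488) = -76.38877°
λ₂ = λ₁ + atan2(sin θ sin δ cos φ₁, cos δ − sin φ₁ sin φ₂) = -71.35407°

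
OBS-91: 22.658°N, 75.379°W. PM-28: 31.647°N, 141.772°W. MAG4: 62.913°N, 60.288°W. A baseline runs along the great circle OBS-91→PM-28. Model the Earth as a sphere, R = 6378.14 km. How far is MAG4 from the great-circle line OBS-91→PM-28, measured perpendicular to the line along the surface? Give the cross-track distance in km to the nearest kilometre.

4456 km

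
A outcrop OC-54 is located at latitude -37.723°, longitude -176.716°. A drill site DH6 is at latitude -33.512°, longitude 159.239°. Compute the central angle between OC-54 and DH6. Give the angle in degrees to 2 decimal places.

19.94°

Δφ = 4.2110°,  Δλ = -24.0450°
a = sin²(Δφ/2) + cos φ₁ cos φ₂ sin²(Δλ/2) = 0.029963
c = 2·arcsin(√a) = 0.347951 rad = 19.9361°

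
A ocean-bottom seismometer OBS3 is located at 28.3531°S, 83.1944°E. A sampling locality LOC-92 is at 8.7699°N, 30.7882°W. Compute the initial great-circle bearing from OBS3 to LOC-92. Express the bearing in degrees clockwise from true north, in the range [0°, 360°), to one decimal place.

Δλ = -113.9826°
y = sin Δλ · cos φ₂ = -0.902987
x = cos φ₁ sin φ₂ − sin φ₁ cos φ₂ cos Δλ = -0.056596
θ = atan2(y, x) = -93.5864° → 266.4136° (mod 360°)

266.4°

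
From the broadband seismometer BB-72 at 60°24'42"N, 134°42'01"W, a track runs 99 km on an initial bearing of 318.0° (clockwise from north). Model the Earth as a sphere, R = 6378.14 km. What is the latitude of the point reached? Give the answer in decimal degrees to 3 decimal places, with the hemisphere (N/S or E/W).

BB-72: φ = +60.41167°, λ = -134.70028°
δ = d/R = 99/6378.14 = 0.015522 rad
φ₂ = arcsin(sin φ₁ cos δ + cos φ₁ sin δ cos θ)
   = arcsin(0.86960·0.99988 + 0.49376·0.01552·0.74314) = 61.06700°
λ₂ = λ₁ + atan2(sin θ sin δ cos φ₁, cos δ − sin φ₁ sin φ₂) = -135.93037°

61.067°N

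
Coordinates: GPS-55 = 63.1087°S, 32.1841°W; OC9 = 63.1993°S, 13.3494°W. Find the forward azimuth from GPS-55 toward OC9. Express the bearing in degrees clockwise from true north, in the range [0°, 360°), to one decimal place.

99.0°

Δλ = 18.8347°
y = sin Δλ · cos φ₂ = 0.145564
x = cos φ₁ sin φ₂ − sin φ₁ cos φ₂ cos Δλ = -0.023114
θ = atan2(y, x) = 99.0226° → 99.0226° (mod 360°)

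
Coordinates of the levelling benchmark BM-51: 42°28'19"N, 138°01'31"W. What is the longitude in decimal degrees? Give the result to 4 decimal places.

138° + 1′/60 + 31″/3600 = 138 + 0.01667 + 0.00861 = 138.0253°

138.0253°W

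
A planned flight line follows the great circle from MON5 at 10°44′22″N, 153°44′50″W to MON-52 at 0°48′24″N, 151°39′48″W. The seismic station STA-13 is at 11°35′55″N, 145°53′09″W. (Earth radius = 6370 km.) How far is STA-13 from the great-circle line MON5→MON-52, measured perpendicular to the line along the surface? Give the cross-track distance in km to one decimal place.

859.7 km

MON5: φ = +10.73944°, λ = -153.74722°
MON-52: φ = +0.80667°, λ = -151.66333°
STA-13: φ = +11.59861°, λ = -145.88583°
δ₁₃ = central angle MON5→STA-13 = 0.135436 rad  (haversine)
θ₁₃ = bearing MON5→STA-13 = 82.891°,  θ₁₂ = bearing MON5→MON-52 = 168.089°
dₓₜ = R·arcsin(sin δ₁₃ · sin(θ₁₃ − θ₁₂)) = 6370·arcsin(0.13502·sin(-85.198°)) = -859.679 km
|dₓₜ| = 859.679 km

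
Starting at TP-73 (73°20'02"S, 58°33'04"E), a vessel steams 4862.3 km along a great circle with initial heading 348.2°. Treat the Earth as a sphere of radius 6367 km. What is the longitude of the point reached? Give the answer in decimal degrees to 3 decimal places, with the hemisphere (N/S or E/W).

49.166°E

TP-73: φ = -73.33389°, λ = +58.55111°
δ = d/R = 4862.3/6367 = 0.763672 rad
φ₂ = arcsin(sin φ₁ cos δ + cos φ₁ sin δ cos θ)
   = arcsin(-0.95799·0.72230 + 0.28679·0.69158·0.97887) = -29.85522°
λ₂ = λ₁ + atan2(sin θ sin δ cos φ₁, cos δ − sin φ₁ sin φ₂) = 49.16620°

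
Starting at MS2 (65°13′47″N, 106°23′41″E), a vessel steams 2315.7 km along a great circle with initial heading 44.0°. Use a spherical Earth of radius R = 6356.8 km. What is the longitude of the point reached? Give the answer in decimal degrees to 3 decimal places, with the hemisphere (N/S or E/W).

163.713°E

MS2: φ = +65.22972°, λ = +106.39472°
δ = d/R = 2315.7/6356.8 = 0.364287 rad
φ₂ = arcsin(sin φ₁ cos δ + cos φ₁ sin δ cos θ)
   = arcsin(0.90799·0.93438 + 0.41898·0.35628·0.71934) = 72.89954°
λ₂ = λ₁ + atan2(sin θ sin δ cos φ₁, cos δ − sin φ₁ sin φ₂) = 163.71295°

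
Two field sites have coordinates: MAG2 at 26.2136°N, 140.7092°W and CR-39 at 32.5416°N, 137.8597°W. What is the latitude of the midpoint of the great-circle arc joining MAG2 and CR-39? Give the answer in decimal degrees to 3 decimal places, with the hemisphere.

29.385°N

Bx = cos φ₂ cos Δλ = 0.841959,  By = cos φ₂ sin Δλ = 0.041908
φₘ = atan2(sin φ₁ + sin φ₂, √((cos φ₁ + Bx)² + By²)) = 29.38517°
λₘ = λ₁ + atan2(By, cos φ₁ + Bx) = -139.32880°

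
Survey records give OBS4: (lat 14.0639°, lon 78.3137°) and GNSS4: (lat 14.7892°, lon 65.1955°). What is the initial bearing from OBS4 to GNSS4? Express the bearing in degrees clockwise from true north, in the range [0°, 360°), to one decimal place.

Δλ = -13.1182°
y = sin Δλ · cos φ₂ = -0.219442
x = cos φ₁ sin φ₂ − sin φ₁ cos φ₂ cos Δλ = 0.018790
θ = atan2(y, x) = -85.1059° → 274.8941° (mod 360°)

274.9°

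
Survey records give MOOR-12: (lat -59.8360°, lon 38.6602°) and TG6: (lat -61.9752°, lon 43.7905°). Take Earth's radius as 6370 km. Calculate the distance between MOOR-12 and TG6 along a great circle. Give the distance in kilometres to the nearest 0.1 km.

Δφ = -2.1392°,  Δλ = 5.1303°
a = sin²(Δφ/2) + cos φ₁ cos φ₂ sin²(Δλ/2) = 0.000821
c = 2·arcsin(√a) = 0.057326 rad = 3.2846°
d = R·c = 6370 × 0.057326 = 365.2 km

365.2 km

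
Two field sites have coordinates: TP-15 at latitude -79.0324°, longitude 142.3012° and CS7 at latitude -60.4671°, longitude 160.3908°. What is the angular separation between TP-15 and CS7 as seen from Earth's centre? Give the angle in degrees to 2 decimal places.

19.38°

Δφ = 18.5653°,  Δλ = 18.0896°
a = sin²(Δφ/2) + cos φ₁ cos φ₂ sin²(Δλ/2) = 0.028337
c = 2·arcsin(√a) = 0.338283 rad = 19.3822°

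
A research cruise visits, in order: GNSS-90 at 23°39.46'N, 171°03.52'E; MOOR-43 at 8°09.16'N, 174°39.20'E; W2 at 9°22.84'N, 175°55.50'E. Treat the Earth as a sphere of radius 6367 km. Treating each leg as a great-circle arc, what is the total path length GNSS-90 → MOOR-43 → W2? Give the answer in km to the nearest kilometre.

1960 km

GNSS-90: φ = +23.65767°, λ = +171.05867°
MOOR-43: φ = +8.15267°, λ = +174.65333°
W2: φ = +9.38067°, λ = +175.92500°
GNSS-90→MOOR-43: c = 0.277208 rad, d = 1764.98 km
MOOR-43→W2: c = 0.030668 rad, d = 195.26 km
Total = 1764.98 + 195.26 = 1960.24 km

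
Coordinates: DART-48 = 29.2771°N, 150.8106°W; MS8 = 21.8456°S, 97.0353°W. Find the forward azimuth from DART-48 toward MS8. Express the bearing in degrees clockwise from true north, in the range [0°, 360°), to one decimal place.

Δλ = 53.7753°
y = sin Δλ · cos φ₂ = 0.748776
x = cos φ₁ sin φ₂ − sin φ₁ cos φ₂ cos Δλ = -0.592819
θ = atan2(y, x) = 128.3693° → 128.3693° (mod 360°)

128.4°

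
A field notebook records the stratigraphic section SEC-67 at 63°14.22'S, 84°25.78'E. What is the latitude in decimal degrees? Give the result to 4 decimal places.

63.2370°S

63° + 14.22′/60 = 63 + 0.23700 = 63.2370°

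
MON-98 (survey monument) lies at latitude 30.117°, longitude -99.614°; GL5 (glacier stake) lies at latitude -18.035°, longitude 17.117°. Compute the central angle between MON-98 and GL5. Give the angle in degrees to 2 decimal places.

121.69°

Δφ = -48.1520°,  Δλ = 116.7310°
a = sin²(Δφ/2) + cos φ₁ cos φ₂ sin²(Δλ/2) = 0.762655
c = 2·arcsin(√a) = 2.123876 rad = 121.6891°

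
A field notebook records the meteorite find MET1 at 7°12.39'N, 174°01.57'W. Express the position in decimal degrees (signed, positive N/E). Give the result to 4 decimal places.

+7.2065°, -174.0262°

lat: 7.2065° N → +7.2065°
lon: 174.0262° W → -174.0262°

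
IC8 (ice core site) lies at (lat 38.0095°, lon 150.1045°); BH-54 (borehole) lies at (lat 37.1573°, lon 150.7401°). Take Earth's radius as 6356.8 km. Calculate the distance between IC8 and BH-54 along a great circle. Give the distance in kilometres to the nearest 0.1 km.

109.8 km

Δφ = -0.8522°,  Δλ = 0.6356°
a = sin²(Δφ/2) + cos φ₁ cos φ₂ sin²(Δλ/2) = 0.000075
c = 2·arcsin(√a) = 0.017277 rad = 0.9899°
d = R·c = 6356.8 × 0.017277 = 109.8 km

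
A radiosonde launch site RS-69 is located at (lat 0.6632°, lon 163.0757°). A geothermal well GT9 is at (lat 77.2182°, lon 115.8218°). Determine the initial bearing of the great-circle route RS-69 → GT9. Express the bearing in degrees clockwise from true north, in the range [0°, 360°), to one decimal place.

350.5°

Δλ = -47.2539°
y = sin Δλ · cos φ₂ = -0.162471
x = cos φ₁ sin φ₂ − sin φ₁ cos φ₂ cos Δλ = 0.973416
θ = atan2(y, x) = -9.4758° → 350.5242° (mod 360°)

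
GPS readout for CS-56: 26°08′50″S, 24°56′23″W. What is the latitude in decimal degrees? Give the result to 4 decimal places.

26.1472°S

26° + 8′/60 + 50″/3600 = 26 + 0.13333 + 0.01389 = 26.1472°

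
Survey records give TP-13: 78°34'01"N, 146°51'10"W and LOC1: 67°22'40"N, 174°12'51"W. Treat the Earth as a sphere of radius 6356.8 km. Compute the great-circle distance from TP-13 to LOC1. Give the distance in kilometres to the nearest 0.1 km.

1495.3 km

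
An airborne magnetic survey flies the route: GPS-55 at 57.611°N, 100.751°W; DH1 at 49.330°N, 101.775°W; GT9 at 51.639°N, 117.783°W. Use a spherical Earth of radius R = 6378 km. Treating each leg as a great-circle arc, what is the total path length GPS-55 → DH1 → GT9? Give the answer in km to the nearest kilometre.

GPS-55→DH1: c = 0.144917 rad, d = 924.28 km
DH1→GT9: c = 0.181884 rad, d = 1160.06 km
Total = 924.28 + 1160.06 = 2084.34 km

2084 km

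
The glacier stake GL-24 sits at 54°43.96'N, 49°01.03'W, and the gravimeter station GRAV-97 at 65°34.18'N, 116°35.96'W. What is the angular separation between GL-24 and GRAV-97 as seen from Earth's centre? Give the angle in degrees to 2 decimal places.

33.44°

GL-24: φ = +54.73267°, λ = -49.01717°
GRAV-97: φ = +65.56967°, λ = -116.59933°
Δφ = 10.8370°,  Δλ = -67.5822°
a = sin²(Δφ/2) + cos φ₁ cos φ₂ sin²(Δλ/2) = 0.082783
c = 2·arcsin(√a) = 0.583693 rad = 33.4431°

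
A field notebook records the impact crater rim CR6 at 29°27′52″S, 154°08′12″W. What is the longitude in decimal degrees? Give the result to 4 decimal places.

154° + 8′/60 + 12″/3600 = 154 + 0.13333 + 0.00333 = 154.1367°

154.1367°W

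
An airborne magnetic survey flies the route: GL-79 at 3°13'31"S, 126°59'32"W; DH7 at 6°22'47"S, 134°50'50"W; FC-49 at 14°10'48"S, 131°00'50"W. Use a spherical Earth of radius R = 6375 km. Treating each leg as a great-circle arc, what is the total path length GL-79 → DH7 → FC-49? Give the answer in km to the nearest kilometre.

1903 km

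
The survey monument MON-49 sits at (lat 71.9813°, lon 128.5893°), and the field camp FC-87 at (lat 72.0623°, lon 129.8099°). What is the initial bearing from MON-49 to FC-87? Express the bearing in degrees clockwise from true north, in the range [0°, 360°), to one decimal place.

77.3°

Δλ = 1.2206°
y = sin Δλ · cos φ₂ = 0.006561
x = cos φ₁ sin φ₂ − sin φ₁ cos φ₂ cos Δλ = 0.001480
θ = atan2(y, x) = 77.2861° → 77.2861° (mod 360°)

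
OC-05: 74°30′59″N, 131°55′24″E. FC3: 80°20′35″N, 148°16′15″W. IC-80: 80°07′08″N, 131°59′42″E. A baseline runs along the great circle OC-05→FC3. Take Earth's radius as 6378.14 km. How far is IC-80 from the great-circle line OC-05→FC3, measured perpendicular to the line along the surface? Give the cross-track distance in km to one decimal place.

OC-05: φ = +74.51639°, λ = +131.92333°
FC3: φ = +80.34306°, λ = -148.27083°
IC-80: φ = +80.11889°, λ = +131.99500°
δ₁₃ = central angle OC-05→IC-80 = 0.097782 rad  (haversine)
θ₁₃ = bearing OC-05→IC-80 = 0.126°,  θ₁₂ = bearing OC-05→FC3 = 35.140°
dₓₜ = R·arcsin(sin δ₁₃ · sin(θ₁₃ − θ₁₂)) = 6378.14·arcsin(0.09763·sin(-35.014°)) = -357.462 km
|dₓₜ| = 357.462 km

357.5 km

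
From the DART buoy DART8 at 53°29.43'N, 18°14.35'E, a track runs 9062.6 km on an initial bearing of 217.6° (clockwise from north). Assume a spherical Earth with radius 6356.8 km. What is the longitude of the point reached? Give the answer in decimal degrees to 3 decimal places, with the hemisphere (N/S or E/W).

DART8: φ = +53.49050°, λ = +18.23917°
δ = d/R = 9062.6/6356.8 = 1.425654 rad
φ₂ = arcsin(sin φ₁ cos δ + cos φ₁ sin δ cos θ)
   = arcsin(0.80376·0.14463 + 0.59496·0.98949·-0.79229) = -20.49780°
λ₂ = λ₁ + atan2(sin θ sin δ cos φ₁, cos δ − sin φ₁ sin φ₂) = -21.89190°

21.892°W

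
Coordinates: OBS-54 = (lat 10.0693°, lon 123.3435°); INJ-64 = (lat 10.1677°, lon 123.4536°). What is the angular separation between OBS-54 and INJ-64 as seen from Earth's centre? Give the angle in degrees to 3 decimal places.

Δφ = 0.0984°,  Δλ = 0.1101°
a = sin²(Δφ/2) + cos φ₁ cos φ₂ sin²(Δλ/2) = 0.000002
c = 2·arcsin(√a) = 0.002555 rad = 0.1464°

0.146°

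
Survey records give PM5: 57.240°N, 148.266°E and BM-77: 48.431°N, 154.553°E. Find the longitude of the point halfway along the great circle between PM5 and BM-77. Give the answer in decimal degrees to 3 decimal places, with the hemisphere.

Bx = cos φ₂ cos Δλ = 0.659531,  By = cos φ₂ sin Δλ = 0.072661
φₘ = atan2(sin φ₁ + sin φ₂, √((cos φ₁ + Bx)² + By²)) = 52.87660°
λₘ = λ₁ + atan2(By, cos φ₁ + Bx) = 151.72922°

151.729°E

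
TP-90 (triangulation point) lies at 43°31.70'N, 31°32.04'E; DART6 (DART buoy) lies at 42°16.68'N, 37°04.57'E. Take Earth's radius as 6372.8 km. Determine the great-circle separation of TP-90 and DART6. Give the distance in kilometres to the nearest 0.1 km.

TP-90: φ = +43.52833°, λ = +31.53400°
DART6: φ = +42.27800°, λ = +37.07617°
Δφ = -1.2503°,  Δλ = 5.5422°
a = sin²(Δφ/2) + cos φ₁ cos φ₂ sin²(Δλ/2) = 0.001373
c = 2·arcsin(√a) = 0.074122 rad = 4.2469°
d = R·c = 6372.8 × 0.074122 = 472.4 km

472.4 km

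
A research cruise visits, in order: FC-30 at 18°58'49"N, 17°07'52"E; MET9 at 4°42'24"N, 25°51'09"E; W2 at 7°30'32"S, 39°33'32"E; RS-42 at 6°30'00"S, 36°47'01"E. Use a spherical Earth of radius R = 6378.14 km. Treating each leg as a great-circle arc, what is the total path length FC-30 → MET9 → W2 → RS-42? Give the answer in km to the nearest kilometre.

FC-30: φ = +18.98028°, λ = +17.13111°
MET9: φ = +4.70667°, λ = +25.85250°
W2: φ = -7.50889°, λ = +39.55889°
RS-42: φ = -6.50000°, λ = +36.78361°
FC-30→MET9: c = 0.290041 rad, d = 1849.92 km
MET9→W2: c = 0.320047 rad, d = 2041.31 km
W2→RS-42: c = 0.051199 rad, d = 326.55 km
Total = 1849.92 + 2041.31 + 326.55 = 4217.78 km

4218 km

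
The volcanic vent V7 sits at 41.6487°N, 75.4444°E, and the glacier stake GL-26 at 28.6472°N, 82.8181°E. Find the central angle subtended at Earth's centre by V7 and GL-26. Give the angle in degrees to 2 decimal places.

Δφ = -13.0015°,  Δλ = 7.3737°
a = sin²(Δφ/2) + cos φ₁ cos φ₂ sin²(Δλ/2) = 0.015529
c = 2·arcsin(√a) = 0.249884 rad = 14.3173°

14.32°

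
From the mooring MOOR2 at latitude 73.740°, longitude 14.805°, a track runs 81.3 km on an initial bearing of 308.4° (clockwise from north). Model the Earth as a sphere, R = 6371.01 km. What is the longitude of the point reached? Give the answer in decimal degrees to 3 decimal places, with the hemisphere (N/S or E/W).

12.702°E

δ = d/R = 81.3/6371.01 = 0.012761 rad
φ₂ = arcsin(sin φ₁ cos δ + cos φ₁ sin δ cos θ)
   = arcsin(0.96000·0.99992 + 0.28000·0.01276·0.62115) = 74.18405°
λ₂ = λ₁ + atan2(sin θ sin δ cos φ₁, cos δ − sin φ₁ sin φ₂) = 12.70222°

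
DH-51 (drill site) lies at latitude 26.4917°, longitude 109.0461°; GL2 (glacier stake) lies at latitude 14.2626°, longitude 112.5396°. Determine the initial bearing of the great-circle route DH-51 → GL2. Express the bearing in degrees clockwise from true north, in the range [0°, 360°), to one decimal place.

164.4°

Δλ = 3.4935°
y = sin Δλ · cos φ₂ = 0.059057
x = cos φ₁ sin φ₂ − sin φ₁ cos φ₂ cos Δλ = -0.211018
θ = atan2(y, x) = 164.3648° → 164.3648° (mod 360°)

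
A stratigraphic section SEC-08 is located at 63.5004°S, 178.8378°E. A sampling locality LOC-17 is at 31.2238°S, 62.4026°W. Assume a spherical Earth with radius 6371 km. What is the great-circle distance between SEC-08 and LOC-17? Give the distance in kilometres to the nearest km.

8197 km

Δφ = 32.2766°,  Δλ = 118.7596°
a = sin²(Δφ/2) + cos φ₁ cos φ₂ sin²(Δλ/2) = 0.359831
c = 2·arcsin(√a) = 1.286651 rad = 73.7197°
d = R·c = 6371 × 1.286651 = 8197.3 km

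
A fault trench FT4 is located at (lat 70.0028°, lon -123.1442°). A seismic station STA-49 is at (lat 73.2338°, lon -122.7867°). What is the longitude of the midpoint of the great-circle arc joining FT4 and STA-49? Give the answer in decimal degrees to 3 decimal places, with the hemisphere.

Bx = cos φ₂ cos Δλ = 0.288461,  By = cos φ₂ sin Δλ = 0.001800
φₘ = atan2(sin φ₁ + sin φ₂, √((cos φ₁ + Bx)² + By²)) = 71.61838°
λₘ = λ₁ + atan2(By, cos φ₁ + Bx) = -122.98062°

122.981°W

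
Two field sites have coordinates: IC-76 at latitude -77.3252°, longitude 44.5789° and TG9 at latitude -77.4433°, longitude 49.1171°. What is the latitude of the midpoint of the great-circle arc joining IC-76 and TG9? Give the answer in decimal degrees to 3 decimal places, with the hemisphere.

77.394°S

Bx = cos φ₂ cos Δλ = 0.216724,  By = cos φ₂ sin Δλ = 0.017202
φₘ = atan2(sin φ₁ + sin φ₂, √((cos φ₁ + Bx)² + By²)) = -77.39383°
λₘ = λ₁ + atan2(By, cos φ₁ + Bx) = 46.83755°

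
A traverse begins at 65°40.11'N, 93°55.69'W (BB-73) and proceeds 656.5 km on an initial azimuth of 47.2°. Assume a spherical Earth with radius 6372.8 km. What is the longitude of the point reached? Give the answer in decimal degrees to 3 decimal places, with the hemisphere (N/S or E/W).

81.632°W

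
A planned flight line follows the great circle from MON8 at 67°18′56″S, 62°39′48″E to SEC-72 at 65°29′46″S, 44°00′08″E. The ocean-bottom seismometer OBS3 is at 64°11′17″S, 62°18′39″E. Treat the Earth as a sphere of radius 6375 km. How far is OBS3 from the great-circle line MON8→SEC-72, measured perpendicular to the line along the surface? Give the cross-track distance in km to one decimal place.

345.1 km

MON8: φ = -67.31556°, λ = +62.66333°
SEC-72: φ = -65.49611°, λ = +44.00222°
OBS3: φ = -64.18806°, λ = +62.31083°
δ₁₃ = central angle MON8→OBS3 = 0.054643 rad  (haversine)
θ₁₃ = bearing MON8→OBS3 = 357.189°,  θ₁₂ = bearing MON8→SEC-72 = 275.009°
dₓₜ = R·arcsin(sin δ₁₃ · sin(θ₁₃ − θ₁₂)) = 6375·arcsin(0.05462·sin(82.179°)) = 345.108 km
|dₓₜ| = 345.108 km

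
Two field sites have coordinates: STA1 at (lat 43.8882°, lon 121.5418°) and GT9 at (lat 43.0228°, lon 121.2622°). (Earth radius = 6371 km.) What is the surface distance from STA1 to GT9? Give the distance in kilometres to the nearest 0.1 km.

Δφ = -0.8654°,  Δλ = -0.2796°
a = sin²(Δφ/2) + cos φ₁ cos φ₂ sin²(Δλ/2) = 0.000060
c = 2·arcsin(√a) = 0.015514 rad = 0.8889°
d = R·c = 6371 × 0.015514 = 98.8 km

98.8 km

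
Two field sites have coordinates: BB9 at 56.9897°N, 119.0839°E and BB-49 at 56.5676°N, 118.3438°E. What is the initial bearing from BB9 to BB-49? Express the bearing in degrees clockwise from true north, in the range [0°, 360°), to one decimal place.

224.2°

Δλ = -0.7401°
y = sin Δλ · cos φ₂ = -0.007117
x = cos φ₁ sin φ₂ − sin φ₁ cos φ₂ cos Δλ = -0.007328
θ = atan2(y, x) = -135.8403° → 224.1597° (mod 360°)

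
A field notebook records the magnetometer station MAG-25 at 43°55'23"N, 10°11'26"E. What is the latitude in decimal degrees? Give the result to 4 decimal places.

43.9231°N

43° + 55′/60 + 23″/3600 = 43 + 0.91667 + 0.00639 = 43.9231°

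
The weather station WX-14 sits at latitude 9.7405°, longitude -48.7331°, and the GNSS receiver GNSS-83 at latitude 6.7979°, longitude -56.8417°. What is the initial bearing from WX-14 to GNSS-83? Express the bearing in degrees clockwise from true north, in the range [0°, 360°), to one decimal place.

Δλ = -8.1086°
y = sin Δλ · cos φ₂ = -0.140058
x = cos φ₁ sin φ₂ − sin φ₁ cos φ₂ cos Δλ = -0.049656
θ = atan2(y, x) = -109.5213° → 250.4787° (mod 360°)

250.5°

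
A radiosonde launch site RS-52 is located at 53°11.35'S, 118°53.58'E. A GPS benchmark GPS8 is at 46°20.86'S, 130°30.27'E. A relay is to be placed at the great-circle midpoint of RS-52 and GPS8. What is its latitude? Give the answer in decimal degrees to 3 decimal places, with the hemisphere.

RS-52: φ = -53.18917°, λ = +118.89300°
GPS8: φ = -46.34767°, λ = +130.50450°
Bx = cos φ₂ cos Δλ = 0.676154,  By = cos φ₂ sin Δλ = 0.138936
φₘ = atan2(sin φ₁ + sin φ₂, √((cos φ₁ + Bx)² + By²)) = -49.91292°
λₘ = λ₁ + atan2(By, cos φ₁ + Bx) = 125.11035°

49.913°S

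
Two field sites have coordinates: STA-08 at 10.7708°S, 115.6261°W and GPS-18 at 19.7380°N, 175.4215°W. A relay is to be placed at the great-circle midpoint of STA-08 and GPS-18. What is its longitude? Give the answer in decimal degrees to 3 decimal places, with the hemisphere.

144.819°W

Bx = cos φ₂ cos Δλ = 0.473531,  By = cos φ₂ sin Δλ = -0.813458
φₘ = atan2(sin φ₁ + sin φ₂, √((cos φ₁ + Bx)² + By²)) = 5.16802°
λₘ = λ₁ + atan2(By, cos φ₁ + Bx) = -144.81936°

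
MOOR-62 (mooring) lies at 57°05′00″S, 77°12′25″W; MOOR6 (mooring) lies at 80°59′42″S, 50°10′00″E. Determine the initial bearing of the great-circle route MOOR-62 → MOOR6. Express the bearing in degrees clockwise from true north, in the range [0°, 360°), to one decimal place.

168.6°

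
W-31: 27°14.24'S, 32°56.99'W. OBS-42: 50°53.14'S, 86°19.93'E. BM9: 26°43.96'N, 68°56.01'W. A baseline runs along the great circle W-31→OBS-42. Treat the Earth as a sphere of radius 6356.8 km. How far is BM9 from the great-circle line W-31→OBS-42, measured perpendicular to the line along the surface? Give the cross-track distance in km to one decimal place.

217.1 km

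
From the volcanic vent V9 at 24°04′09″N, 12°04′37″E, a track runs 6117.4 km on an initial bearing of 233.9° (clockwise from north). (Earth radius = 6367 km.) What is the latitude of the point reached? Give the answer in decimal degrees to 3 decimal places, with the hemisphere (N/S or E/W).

V9: φ = +24.06917°, λ = +12.07694°
δ = d/R = 6117.4/6367 = 0.960798 rad
φ₂ = arcsin(sin φ₁ cos δ + cos φ₁ sin δ cos θ)
   = arcsin(0.40784·0.57287 + 0.91305·0.81965·-0.58920) = -11.96462°
λ₂ = λ₁ + atan2(sin θ sin δ cos φ₁, cos δ − sin φ₁ sin φ₂) = -30.53074°

11.965°S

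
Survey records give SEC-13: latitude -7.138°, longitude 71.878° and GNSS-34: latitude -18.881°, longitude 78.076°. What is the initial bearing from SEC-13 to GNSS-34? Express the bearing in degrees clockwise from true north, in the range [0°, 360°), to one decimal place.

Δλ = 6.1980°
y = sin Δλ · cos φ₂ = 0.102155
x = cos φ₁ sin φ₂ − sin φ₁ cos φ₂ cos Δλ = -0.204209
θ = atan2(y, x) = 153.4236° → 153.4236° (mod 360°)

153.4°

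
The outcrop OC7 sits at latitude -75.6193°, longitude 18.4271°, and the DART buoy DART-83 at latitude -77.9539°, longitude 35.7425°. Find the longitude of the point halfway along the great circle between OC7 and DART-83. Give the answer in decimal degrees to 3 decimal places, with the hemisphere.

26.328°E

Bx = cos φ₂ cos Δλ = 0.199241,  By = cos φ₂ sin Δλ = 0.062115
φₘ = atan2(sin φ₁ + sin φ₂, √((cos φ₁ + Bx)² + By²)) = -76.93087°
λₘ = λ₁ + atan2(By, cos φ₁ + Bx) = 26.32774°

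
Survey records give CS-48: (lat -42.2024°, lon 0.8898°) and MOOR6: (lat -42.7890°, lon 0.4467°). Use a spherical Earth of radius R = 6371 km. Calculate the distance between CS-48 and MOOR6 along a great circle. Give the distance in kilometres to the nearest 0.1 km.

Δφ = -0.5866°,  Δλ = -0.4431°
a = sin²(Δφ/2) + cos φ₁ cos φ₂ sin²(Δλ/2) = 0.000034
c = 2·arcsin(√a) = 0.011719 rad = 0.6714°
d = R·c = 6371 × 0.011719 = 74.7 km

74.7 km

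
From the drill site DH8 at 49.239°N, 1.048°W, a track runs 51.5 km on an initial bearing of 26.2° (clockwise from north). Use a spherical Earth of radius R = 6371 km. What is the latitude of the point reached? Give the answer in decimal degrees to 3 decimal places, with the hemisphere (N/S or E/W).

49.654°N

δ = d/R = 51.5/6371 = 0.008084 rad
φ₂ = arcsin(sin φ₁ cos δ + cos φ₁ sin δ cos θ)
   = arcsin(0.75744·0.99997 + 0.65291·0.00808·0.89726) = 49.65414°
λ₂ = λ₁ + atan2(sin θ sin δ cos φ₁, cos δ − sin φ₁ sin φ₂) = -0.73215°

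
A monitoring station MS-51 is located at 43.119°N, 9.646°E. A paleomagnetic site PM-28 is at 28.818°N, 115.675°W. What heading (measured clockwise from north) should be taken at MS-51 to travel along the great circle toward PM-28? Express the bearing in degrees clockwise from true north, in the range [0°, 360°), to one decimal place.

Δλ = -125.3210°
y = sin Δλ · cos φ₂ = -0.714878
x = cos φ₁ sin φ₂ − sin φ₁ cos φ₂ cos Δλ = 0.698089
θ = atan2(y, x) = -45.6808° → 314.3192° (mod 360°)

314.3°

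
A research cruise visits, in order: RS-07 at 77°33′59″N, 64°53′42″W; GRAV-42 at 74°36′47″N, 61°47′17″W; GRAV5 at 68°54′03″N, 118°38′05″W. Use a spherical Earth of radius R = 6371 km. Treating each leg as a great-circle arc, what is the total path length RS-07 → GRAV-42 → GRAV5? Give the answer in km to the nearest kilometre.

2326 km

RS-07: φ = +77.56639°, λ = -64.89500°
GRAV-42: φ = +74.61306°, λ = -61.78806°
GRAV5: φ = +68.90083°, λ = -118.63472°
RS-07→GRAV-42: c = 0.053150 rad, d = 338.62 km
GRAV-42→GRAV5: c = 0.311894 rad, d = 1987.08 km
Total = 338.62 + 1987.08 = 2325.70 km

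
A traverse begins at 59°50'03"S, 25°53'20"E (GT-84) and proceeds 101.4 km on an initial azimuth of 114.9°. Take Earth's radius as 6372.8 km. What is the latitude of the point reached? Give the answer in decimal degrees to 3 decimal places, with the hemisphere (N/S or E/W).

GT-84: φ = -59.83417°, λ = +25.88889°
δ = d/R = 101.4/6372.8 = 0.015911 rad
φ₂ = arcsin(sin φ₁ cos δ + cos φ₁ sin δ cos θ)
   = arcsin(-0.86457·0.99987 + 0.50250·0.01591·-0.42104) = -60.20761°
λ₂ = λ₁ + atan2(sin θ sin δ cos φ₁, cos δ − sin φ₁ sin φ₂) = 27.55333°

60.208°S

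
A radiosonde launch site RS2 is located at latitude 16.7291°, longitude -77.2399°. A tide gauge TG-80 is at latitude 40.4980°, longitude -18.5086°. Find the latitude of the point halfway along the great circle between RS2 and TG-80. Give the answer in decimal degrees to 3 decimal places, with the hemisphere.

Bx = cos φ₂ cos Δλ = 0.394702,  By = cos φ₂ sin Δλ = 0.649971
φₘ = atan2(sin φ₁ + sin φ₂, √((cos φ₁ + Bx)² + By²)) = 31.99107°
λₘ = λ₁ + atan2(By, cos φ₁ + Bx) = -51.57036°

31.991°N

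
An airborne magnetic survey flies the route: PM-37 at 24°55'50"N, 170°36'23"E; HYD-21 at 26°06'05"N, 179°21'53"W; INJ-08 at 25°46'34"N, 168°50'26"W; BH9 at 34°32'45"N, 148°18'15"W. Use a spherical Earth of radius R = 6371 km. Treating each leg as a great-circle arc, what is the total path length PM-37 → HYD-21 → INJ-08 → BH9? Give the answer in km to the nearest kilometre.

4263 km

PM-37: φ = +24.93056°, λ = +170.60639°
HYD-21: φ = +26.10139°, λ = -179.36472°
INJ-08: φ = +25.77611°, λ = -168.84056°
BH9: φ = +34.54583°, λ = -148.30417°
PM-37→HYD-21: c = 0.159239 rad, d = 1014.51 km
HYD-21→INJ-08: c = 0.165230 rad, d = 1052.68 km
INJ-08→BH9: c = 0.344713 rad, d = 2196.16 km
Total = 1014.51 + 1052.68 + 2196.16 = 4263.36 km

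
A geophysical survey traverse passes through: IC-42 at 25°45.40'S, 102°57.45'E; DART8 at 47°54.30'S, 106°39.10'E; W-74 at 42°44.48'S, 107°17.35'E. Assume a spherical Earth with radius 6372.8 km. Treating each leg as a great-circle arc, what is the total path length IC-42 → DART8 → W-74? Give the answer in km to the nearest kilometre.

IC-42: φ = -25.75667°, λ = +102.95750°
DART8: φ = -47.90500°, λ = +106.65167°
W-74: φ = -42.74133°, λ = +107.28917°
IC-42→DART8: c = 0.389875 rad, d = 2484.60 km
DART8→W-74: c = 0.090461 rad, d = 576.49 km
Total = 2484.60 + 576.49 = 3061.09 km

3061 km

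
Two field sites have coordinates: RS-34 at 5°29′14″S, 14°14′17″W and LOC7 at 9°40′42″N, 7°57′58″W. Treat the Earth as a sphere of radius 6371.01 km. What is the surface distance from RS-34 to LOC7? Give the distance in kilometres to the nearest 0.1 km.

1823.9 km

RS-34: φ = -5.48722°, λ = -14.23806°
LOC7: φ = +9.67833°, λ = -7.96611°
Δφ = 15.1656°,  Δλ = 6.2719°
a = sin²(Δφ/2) + cos φ₁ cos φ₂ sin²(Δλ/2) = 0.020350
c = 2·arcsin(√a) = 0.286281 rad = 16.4027°
d = R·c = 6371.01 × 0.286281 = 1823.9 km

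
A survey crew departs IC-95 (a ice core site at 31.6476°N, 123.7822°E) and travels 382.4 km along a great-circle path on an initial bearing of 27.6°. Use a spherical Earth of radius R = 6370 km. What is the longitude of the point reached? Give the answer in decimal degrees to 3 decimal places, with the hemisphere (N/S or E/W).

δ = d/R = 382.4/6370 = 0.060031 rad
φ₂ = arcsin(sin φ₁ cos δ + cos φ₁ sin δ cos θ)
   = arcsin(0.52469·0.99820 + 0.85129·0.06000·0.88620) = 34.68120°
λ₂ = λ₁ + atan2(sin θ sin δ cos φ₁, cos δ − sin φ₁ sin φ₂) = 125.71922°

125.719°E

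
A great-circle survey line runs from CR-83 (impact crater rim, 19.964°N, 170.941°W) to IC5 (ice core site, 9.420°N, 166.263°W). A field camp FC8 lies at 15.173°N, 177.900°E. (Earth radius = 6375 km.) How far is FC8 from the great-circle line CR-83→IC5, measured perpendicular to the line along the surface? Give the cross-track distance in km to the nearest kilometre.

1297 km

δ₁₃ = central angle CR-83→FC8 = 0.203548 rad  (haversine)
θ₁₃ = bearing CR-83→FC8 = 247.520°,  θ₁₂ = bearing CR-83→IC5 = 156.136°
dₓₜ = R·arcsin(sin δ₁₃ · sin(θ₁₃ − θ₁₂)) = 6375·arcsin(0.20215·sin(91.384°)) = 1297.236 km
|dₓₜ| = 1297.236 km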